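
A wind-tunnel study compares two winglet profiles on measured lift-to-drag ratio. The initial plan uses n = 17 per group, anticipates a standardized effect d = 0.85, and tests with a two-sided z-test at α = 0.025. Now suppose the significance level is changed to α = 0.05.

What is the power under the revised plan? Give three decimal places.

δ = d·√(n/2) = 0.85 × √(17/2) = 2.4782 (unchanged). New critical value: z_{0.025} = 1.960.
Revised power = Φ(δ − 1.960) + Φ(−δ − 1.960) = Φ(0.518) + Φ(-4.438) = 0.6978 + 0.0000 = 0.6978.

Power ≈ 0.698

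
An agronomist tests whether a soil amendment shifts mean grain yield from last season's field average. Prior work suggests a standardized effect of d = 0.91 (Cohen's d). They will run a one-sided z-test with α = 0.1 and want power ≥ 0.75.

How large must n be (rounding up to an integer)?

n = 5

For power 0.75 need Φ(δ − z_{0.1}) = 0.75, so δ = z_{0.1} + z_{0.25} = 1.282 + 0.674 = 1.956.
δ = d·√n ⇒ n = (δ/d)² = (1.956 / 0.91)² = 4.62.
Rounding up, n = 5.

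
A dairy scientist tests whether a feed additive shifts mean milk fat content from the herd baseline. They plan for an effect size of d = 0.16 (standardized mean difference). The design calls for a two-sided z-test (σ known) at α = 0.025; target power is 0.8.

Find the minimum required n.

n = 372

For power 0.8 need Φ(δ − z_{0.0125}) = 0.8, so δ = z_{0.0125} + z_{0.20} = 2.241 + 0.842 = 3.083.
(Ignoring the negligible lower-tail rejection probability gives the usual closed-form inversion.)
δ = d·√n ⇒ n = (δ/d)² = (3.083 / 0.16)² = 371.29.
Rounding up, n = 372.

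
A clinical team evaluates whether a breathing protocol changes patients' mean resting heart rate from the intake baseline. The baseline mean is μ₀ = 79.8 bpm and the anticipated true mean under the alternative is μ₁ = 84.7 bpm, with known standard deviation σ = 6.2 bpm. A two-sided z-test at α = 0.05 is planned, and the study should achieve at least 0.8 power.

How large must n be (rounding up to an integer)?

Standardized effect: d = |μ₁ − μ₀| / σ = |84.7 − 79.8| / 6.2 = 0.7903
Set Φ(δ − 1.960) = 0.8; then δ − 1.960 = Φ⁻¹(0.8) = 0.842, giving δ = 2.802.
(For δ > 0 the lower-tail rejection region contributes negligibly to power, so the one-term inversion is standard.)
δ = d·√n ⇒ n = (δ/d)² = (2.802 / 0.7903)² = 12.57.
Round up to the next whole unit.

n = 13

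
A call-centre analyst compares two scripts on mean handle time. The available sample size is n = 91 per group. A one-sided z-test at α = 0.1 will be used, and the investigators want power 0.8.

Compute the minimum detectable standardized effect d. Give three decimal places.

Required noncentrality: δ = z_{0.1} + z_{0.20} = 1.282 + 0.842 = 2.123.
δ = d·√(n/2) ⇒ d = δ/√(n/2) = 2.123/√(91/2) = 0.3148.

d ≈ 0.315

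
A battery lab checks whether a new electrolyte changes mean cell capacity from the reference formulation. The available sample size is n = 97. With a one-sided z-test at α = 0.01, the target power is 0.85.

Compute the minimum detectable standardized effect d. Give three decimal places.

d ≈ 0.341

Required noncentrality: δ = z_{0.01} + z_{0.15} = 2.326 + 1.036 = 3.363.
δ = d·√n ⇒ d = δ/√n = 3.363/√97 = 0.3414.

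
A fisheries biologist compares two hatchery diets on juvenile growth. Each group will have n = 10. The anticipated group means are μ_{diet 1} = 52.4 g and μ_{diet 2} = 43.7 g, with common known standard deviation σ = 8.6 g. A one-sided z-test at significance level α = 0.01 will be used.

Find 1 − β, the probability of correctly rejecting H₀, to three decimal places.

Power ≈ 0.474

Standardized effect: d = |μ_{diet 1} − μ_{diet 2}| / σ = |52.4 − 43.7| / 8.6 = 1.0116
Noncentrality parameter: δ = d·√(n/2) = 1.0116 × √(10/2) = 2.2621
Critical value for a one-sided test at α = 0.01: z_α = 2.326.
Power = P(Z > 2.326 − δ) = Φ(-0.064) = 0.4744.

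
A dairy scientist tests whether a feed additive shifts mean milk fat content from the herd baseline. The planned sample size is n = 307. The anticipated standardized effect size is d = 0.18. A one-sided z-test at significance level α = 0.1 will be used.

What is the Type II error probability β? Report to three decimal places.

Noncentrality parameter: δ = d·√n = 0.18 × √307 = 3.1539
Critical value for a one-sided test at α = 0.1: z_α = 1.282.
Power = Φ(δ − 1.282) = Φ(1.872) = 0.9694.
Type II error: β = 1 − power = 1 − 0.9694 = 0.0306.

β ≈ 0.031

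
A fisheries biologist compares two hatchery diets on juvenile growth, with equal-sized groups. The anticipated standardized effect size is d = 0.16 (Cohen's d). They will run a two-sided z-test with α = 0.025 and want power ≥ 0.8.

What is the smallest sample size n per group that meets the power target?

n = 743 per group

For power 0.8 need Φ(δ − z_{0.0125}) = 0.8, so δ = z_{0.0125} + z_{0.20} = 2.241 + 0.842 = 3.083.
(The Φ(−δ − z_{α/2}) term is vanishingly small for δ > 0 and is dropped in the standard sample-size formula.)
δ = d·√(n/2) ⇒ n = 2(δ/d)² = 2 × (3.083 / 0.16)² = 742.58.
Rounding up, n = 743 per group.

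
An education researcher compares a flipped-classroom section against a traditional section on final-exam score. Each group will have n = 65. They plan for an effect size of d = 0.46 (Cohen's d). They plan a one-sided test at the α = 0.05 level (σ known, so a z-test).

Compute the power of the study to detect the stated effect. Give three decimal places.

Noncentrality parameter: δ = d·√(n/2) = 0.46 × √(65/2) = 2.6224
Critical value for a one-sided test at α = 0.05: z_α = 1.645.
Power = Φ(δ − 1.645) = Φ(0.978) = 0.8359.

Power ≈ 0.836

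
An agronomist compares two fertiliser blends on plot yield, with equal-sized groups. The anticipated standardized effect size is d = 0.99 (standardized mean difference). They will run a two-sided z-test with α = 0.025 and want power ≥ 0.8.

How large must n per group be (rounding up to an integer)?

n = 20 per group

For power 0.8 need Φ(δ − z_{0.0125}) = 0.8, so δ = z_{0.0125} + z_{0.20} = 2.241 + 0.842 = 3.083.
(Ignoring the negligible lower-tail rejection probability gives the usual closed-form inversion.)
δ = d·√(n/2) ⇒ n = 2(δ/d)² = 2 × (3.083 / 0.99)² = 19.40.
Round up to the next whole unit.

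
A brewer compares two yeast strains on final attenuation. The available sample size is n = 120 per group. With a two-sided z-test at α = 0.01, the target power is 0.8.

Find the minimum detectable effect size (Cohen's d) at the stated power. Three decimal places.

Required noncentrality: δ = z_{0.005} + z_{0.20} = 2.576 + 0.842 = 3.417.
(Lower-tail contribution to power is negligible for δ > 0.)
δ = d·√(n/2) ⇒ d = δ/√(n/2) = 3.417/√(120/2) = 0.4412.

d ≈ 0.441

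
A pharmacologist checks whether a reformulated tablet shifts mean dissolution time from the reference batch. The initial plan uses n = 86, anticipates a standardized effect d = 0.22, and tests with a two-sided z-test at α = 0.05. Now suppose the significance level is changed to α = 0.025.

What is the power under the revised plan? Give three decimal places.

δ = d·√n = 0.22 × √86 = 2.0402 (unchanged). New critical value: z_{0.0125} = 2.241.
Revised power = Φ(δ − 2.241) + Φ(−δ − 2.241) = Φ(-0.201) + Φ(-4.282) = 0.4203 + 0.0000 = 0.4203.

Power ≈ 0.420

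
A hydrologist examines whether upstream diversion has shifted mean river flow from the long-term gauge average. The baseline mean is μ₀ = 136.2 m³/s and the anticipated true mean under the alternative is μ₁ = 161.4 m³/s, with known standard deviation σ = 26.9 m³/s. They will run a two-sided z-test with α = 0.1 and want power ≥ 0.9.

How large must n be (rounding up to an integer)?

n = 10

Standardized effect: d = |μ₁ − μ₀| / σ = |161.4 − 136.2| / 26.9 = 0.9368
For power 0.9 need Φ(δ − z_{0.05}) = 0.9, so δ = z_{0.05} + z_{0.10} = 1.645 + 1.282 = 2.926.
(For δ > 0 the lower-tail rejection region contributes negligibly to power, so the one-term inversion is standard.)
δ = d·√n ⇒ n = (δ/d)² = (2.926 / 0.9368)² = 9.76.
Round up to the next whole unit.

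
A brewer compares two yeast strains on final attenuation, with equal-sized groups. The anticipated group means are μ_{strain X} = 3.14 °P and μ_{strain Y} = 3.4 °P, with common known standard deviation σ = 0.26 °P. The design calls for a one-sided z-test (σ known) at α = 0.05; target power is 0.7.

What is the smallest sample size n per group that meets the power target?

Standardized effect: d = |μ_{strain X} − μ_{strain Y}| / σ = |3.14 − 3.4| / 0.26 = 1.0000
For power 0.7 need Φ(δ − z_{0.05}) = 0.7, so δ = z_{0.05} + z_{0.30} = 1.645 + 0.524 = 2.169.
δ = d·√(n/2) ⇒ n = 2(δ/d)² = 2 × (2.169 / 1.0000)² = 9.41.
Round up to the next whole unit.

n = 10 per group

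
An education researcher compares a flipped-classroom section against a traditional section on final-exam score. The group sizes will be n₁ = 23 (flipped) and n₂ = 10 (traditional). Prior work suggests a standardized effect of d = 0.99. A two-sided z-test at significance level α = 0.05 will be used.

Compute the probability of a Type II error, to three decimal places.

β ≈ 0.257

Noncentrality parameter: δ = d / √(1/n₁ + 1/n₂) = 0.99 / √(1/23 + 1/10) = 2.6136
Critical value for a two-sided test at α = 0.05: z_{α/2} = 1.960.
Power = Φ(δ − 1.960) + Φ(−δ − 1.960) = Φ(0.654) + Φ(-4.574) = 0.7433 + 0.0000 = 0.7433.
Type II error: β = 1 − power = 1 − 0.7433 = 0.2567.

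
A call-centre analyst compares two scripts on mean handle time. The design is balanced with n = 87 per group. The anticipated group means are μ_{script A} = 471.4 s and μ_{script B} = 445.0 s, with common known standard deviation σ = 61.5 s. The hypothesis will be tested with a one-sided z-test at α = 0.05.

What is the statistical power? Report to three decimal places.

Standardized effect: d = |μ_{script A} − μ_{script B}| / σ = |471.4 − 445.0| / 61.5 = 0.4293
Noncentrality parameter: δ = d·√(n/2) = 0.4293 × √(87/2) = 2.8312
One-sided α = 0.05 → critical value z_{0.05} = 1.645.
Power = P(Z > 1.645 − δ) = Φ(1.186) = 0.8823.

Power ≈ 0.882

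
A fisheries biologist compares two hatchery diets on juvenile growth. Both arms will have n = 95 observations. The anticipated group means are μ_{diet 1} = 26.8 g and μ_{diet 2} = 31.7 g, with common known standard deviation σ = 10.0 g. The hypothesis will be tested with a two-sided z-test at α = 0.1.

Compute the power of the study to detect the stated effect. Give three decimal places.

Power ≈ 0.958

Standardized effect: d = |μ_{diet 1} − μ_{diet 2}| / σ = |26.8 − 31.7| / 10.0 = 0.4900
Noncentrality parameter: δ = d·√(n/2) = 0.4900 × √(95/2) = 3.3771
Two-sided α = 0.1 → critical value z_{0.05} = 1.645.
Power = Φ(δ − 1.645) + Φ(−δ − 1.645) = Φ(1.732) + Φ(-5.022) = 0.9584 + 0.0000 = 0.9584.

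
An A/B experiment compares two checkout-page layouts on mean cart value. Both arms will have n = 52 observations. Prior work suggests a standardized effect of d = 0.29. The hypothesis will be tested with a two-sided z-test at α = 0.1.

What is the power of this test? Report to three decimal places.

Noncentrality parameter: δ = d·√(n/2) = 0.29 × √(52/2) = 1.4787
Two-sided α = 0.1 → critical value z_{0.05} = 1.645.
Power = Φ(δ − 1.645) + Φ(−δ − 1.645) = Φ(-0.166) + Φ(-3.124) = 0.4340 + 0.0009 = 0.4349.

Power ≈ 0.435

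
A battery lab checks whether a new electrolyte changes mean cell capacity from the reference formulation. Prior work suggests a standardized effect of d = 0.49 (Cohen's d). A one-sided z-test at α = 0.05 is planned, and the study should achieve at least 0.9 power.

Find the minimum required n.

For power 0.9 need Φ(δ − z_{0.05}) = 0.9, so δ = z_{0.05} + z_{0.10} = 1.645 + 1.282 = 2.926.
δ = d·√n ⇒ n = (δ/d)² = (2.926 / 0.49)² = 35.67.
Round up to the next whole unit.

n = 36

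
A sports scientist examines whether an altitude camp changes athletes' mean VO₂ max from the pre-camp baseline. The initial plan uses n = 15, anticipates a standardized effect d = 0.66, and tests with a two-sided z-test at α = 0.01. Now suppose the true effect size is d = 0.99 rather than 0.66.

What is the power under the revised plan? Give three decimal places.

Power ≈ 0.896

With d = 0.99: δ = d·√n = 0.99 × √15 = 3.8343. Critical value z_{0.005} = 2.576.
Revised power = Φ(δ − 2.576) + Φ(−δ − 2.576) = Φ(1.258) + Φ(-6.410) = 0.8959 + 0.0000 = 0.8959.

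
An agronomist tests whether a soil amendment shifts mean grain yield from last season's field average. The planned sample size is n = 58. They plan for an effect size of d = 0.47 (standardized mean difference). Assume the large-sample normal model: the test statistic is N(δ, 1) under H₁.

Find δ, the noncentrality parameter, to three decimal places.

δ ≈ 3.579

The noncentrality parameter scales effect size by the design's sample-size factor: δ = d·√n = 0.47 × √58 = 3.5794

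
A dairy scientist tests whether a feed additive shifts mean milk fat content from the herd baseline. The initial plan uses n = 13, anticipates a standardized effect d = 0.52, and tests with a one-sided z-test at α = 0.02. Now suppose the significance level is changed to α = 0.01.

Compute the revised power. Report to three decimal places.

Power ≈ 0.326

δ = d·√n = 0.52 × √13 = 1.8749 (unchanged). New critical value: z_{0.01} = 2.326.
Revised power = P(Z > 2.326 − δ) = Φ(-0.451) = 0.3258.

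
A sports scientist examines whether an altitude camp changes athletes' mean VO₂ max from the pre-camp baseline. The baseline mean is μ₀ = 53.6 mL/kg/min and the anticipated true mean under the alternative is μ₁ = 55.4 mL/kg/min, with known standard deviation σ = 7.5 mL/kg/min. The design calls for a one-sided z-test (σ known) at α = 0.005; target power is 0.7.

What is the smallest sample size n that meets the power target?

Standardized effect: d = |μ₁ − μ₀| / σ = |55.4 − 53.6| / 7.5 = 0.2400
Set Φ(δ − 2.576) = 0.7; then δ − 2.576 = Φ⁻¹(0.7) = 0.524, giving δ = 3.100.
δ = d·√n ⇒ n = (δ/d)² = (3.100 / 0.2400)² = 166.87.
Round up to the next whole unit.

n = 167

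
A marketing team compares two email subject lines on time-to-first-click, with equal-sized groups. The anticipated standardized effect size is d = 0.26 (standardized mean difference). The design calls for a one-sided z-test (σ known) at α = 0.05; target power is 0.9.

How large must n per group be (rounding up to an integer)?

Set Φ(δ − 1.645) = 0.9; then δ − 1.645 = Φ⁻¹(0.9) = 1.282, giving δ = 2.926.
δ = d·√(n/2) ⇒ n = 2(δ/d)² = 2 × (2.926 / 0.26)² = 253.37.
Round up to the next whole unit.

n = 254 per group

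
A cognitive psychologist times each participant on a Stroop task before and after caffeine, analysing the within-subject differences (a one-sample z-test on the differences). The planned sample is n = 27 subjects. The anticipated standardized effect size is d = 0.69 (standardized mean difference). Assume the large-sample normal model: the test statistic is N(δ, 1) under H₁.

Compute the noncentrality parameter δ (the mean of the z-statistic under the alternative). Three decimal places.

δ ≈ 3.585

δ = d·√n = 0.69 × √27 = 3.5853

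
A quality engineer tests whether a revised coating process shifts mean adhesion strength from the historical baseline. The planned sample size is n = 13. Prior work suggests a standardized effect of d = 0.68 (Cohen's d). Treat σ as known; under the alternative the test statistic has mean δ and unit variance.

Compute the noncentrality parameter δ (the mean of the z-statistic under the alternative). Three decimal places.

δ ≈ 2.452

δ = d·√n = 0.68 × √13 = 2.4518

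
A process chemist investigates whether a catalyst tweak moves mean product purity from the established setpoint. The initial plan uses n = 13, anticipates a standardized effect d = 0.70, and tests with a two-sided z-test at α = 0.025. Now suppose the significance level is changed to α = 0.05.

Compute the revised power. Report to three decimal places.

Power ≈ 0.714

δ = d·√n = 0.70 × √13 = 2.5239 (unchanged). New critical value: z_{0.025} = 1.960.
Revised power = Φ(δ − 1.960) + Φ(−δ − 1.960) = Φ(0.564) + Φ(-4.484) = 0.7136 + 0.0000 = 0.7136.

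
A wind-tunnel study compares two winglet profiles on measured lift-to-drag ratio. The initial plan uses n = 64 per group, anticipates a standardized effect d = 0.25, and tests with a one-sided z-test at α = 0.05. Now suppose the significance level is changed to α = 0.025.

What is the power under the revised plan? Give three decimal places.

δ = d·√(n/2) = 0.25 × √(64/2) = 1.4142 (unchanged). New critical value: z_{0.025} = 1.960.
Revised power = Φ(δ − 1.960) = Φ(-0.546) = 0.2926.

Power ≈ 0.293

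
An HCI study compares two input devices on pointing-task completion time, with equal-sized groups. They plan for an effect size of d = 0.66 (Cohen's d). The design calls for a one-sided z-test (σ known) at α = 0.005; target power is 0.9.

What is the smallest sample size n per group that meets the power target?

Set Φ(δ − 2.576) = 0.9; then δ − 2.576 = Φ⁻¹(0.9) = 1.282, giving δ = 3.857.
δ = d·√(n/2) ⇒ n = 2(δ/d)² = 2 × (3.857 / 0.66)² = 68.32.
Rounding up, n = 69 per group.

n = 69 per group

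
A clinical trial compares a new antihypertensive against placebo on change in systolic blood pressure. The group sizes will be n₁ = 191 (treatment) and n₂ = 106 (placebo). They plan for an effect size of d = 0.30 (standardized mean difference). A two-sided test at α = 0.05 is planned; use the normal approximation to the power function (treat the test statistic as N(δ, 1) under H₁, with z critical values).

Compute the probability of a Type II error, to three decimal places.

β ≈ 0.303

Noncentrality parameter: δ = d / √(1/n₁ + 1/n₂) = 0.30 / √(1/191 + 1/106) = 2.4769
Two-sided α = 0.05 → critical value z_{0.025} = 1.960.
Power = Φ(δ − 1.960) + Φ(−δ − 1.960) = Φ(0.517) + Φ(-4.437) = 0.6974 + 0.0000 = 0.6974.
Type II error: β = 1 − power = 1 − 0.6974 = 0.3026.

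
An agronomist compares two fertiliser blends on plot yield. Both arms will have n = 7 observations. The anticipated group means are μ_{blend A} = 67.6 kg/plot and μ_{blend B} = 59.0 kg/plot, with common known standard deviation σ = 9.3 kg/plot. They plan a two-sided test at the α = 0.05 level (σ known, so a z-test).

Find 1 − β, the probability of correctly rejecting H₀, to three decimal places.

Power ≈ 0.409

Standardized effect: d = |μ_{blend A} − μ_{blend B}| / σ = |67.6 − 59.0| / 9.3 = 0.9247
Noncentrality parameter: δ = d·√(n/2) = 0.9247 × √(7/2) = 1.7300
Two-sided α = 0.05 → critical value z_{0.025} = 1.960.
Power = Φ(δ − 1.960) + Φ(−δ − 1.960) = Φ(-0.230) + Φ(-3.690) = 0.4091 + 0.0001 = 0.4092.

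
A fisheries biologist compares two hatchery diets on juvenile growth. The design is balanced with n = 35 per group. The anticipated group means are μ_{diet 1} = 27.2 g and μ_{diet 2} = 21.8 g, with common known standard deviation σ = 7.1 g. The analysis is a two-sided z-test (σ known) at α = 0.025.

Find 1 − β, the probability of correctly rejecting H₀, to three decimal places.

Power ≈ 0.826

Standardized effect: d = |μ_{diet 1} − μ_{diet 2}| / σ = |27.2 − 21.8| / 7.1 = 0.7606
Noncentrality parameter: δ = d·√(n/2) = 0.7606 × √(35/2) = 3.1817
Critical value for a two-sided test at α = 0.025: z_{α/2} = 2.241.
Power = Φ(δ − 2.241) + Φ(−δ − 2.241) = Φ(0.940) + Φ(-5.423) = 0.8265 + 0.0000 = 0.8265.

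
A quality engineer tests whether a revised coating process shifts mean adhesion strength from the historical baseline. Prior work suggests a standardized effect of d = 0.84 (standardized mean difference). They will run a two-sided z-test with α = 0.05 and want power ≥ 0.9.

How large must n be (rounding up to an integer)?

For power 0.9 need Φ(δ − z_{0.025}) = 0.9, so δ = z_{0.025} + z_{0.10} = 1.960 + 1.282 = 3.242.
(The Φ(−δ − z_{α/2}) term is vanishingly small for δ > 0 and is dropped in the standard sample-size formula.)
δ = d·√n ⇒ n = (δ/d)² = (3.242 / 0.84)² = 14.89.
Round up to the next whole unit.

n = 15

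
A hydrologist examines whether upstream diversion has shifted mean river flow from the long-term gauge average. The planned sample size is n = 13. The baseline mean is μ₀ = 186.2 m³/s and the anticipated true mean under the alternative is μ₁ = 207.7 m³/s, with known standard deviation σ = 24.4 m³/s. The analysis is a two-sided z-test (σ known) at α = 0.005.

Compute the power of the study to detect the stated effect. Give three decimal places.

Power ≈ 0.644

Standardized effect: d = |μ₁ − μ₀| / σ = |207.7 − 186.2| / 24.4 = 0.8811
Noncentrality parameter: δ = d·√n = 0.8811 × √13 = 3.1770
Two-sided α = 0.005 → critical value z_{0.0025} = 2.807.
Power = Φ(δ − 2.807) + Φ(−δ − 2.807) = Φ(0.370) + Φ(-5.984) = 0.6443 + 0.0000 = 0.6443.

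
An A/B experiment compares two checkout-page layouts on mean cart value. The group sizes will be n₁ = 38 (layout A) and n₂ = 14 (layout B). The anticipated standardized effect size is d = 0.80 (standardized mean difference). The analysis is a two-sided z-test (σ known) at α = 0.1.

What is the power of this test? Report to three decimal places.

Noncentrality parameter: λ = d / √(1/n₁ + 1/n₂) = 0.80 / √(1/38 + 1/14) = 2.5588
Two-sided α = 0.1 → critical value z_{0.05} = 1.645.
Power = Φ(λ − 1.645) + Φ(−λ − 1.645) = Φ(0.914) + Φ(-4.204) = 0.8196 + 0.0000 = 0.8197.

Power ≈ 0.820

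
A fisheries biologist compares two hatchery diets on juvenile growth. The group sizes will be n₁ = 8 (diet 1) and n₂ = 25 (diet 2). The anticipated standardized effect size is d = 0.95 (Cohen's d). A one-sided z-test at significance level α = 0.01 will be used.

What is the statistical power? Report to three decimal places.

Noncentrality parameter: δ = d / √(1/n₁ + 1/n₂) = 0.95 / √(1/8 + 1/25) = 2.3387
Critical value for a one-sided test at α = 0.01: z_α = 2.326.
Power = Φ(δ − 2.326) = Φ(0.012) = 0.5049.

Power ≈ 0.505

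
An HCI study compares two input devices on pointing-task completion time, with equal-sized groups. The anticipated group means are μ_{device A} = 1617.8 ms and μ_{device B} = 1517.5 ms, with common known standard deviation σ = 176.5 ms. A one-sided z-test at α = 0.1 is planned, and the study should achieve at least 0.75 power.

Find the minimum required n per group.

n = 24 per group

Standardized effect: d = |μ_{device A} − μ_{device B}| / σ = |1617.8 − 1517.5| / 176.5 = 0.5683
Set Φ(δ − 1.282) = 0.75; then δ − 1.282 = Φ⁻¹(0.75) = 0.674, giving δ = 1.956.
δ = d·√(n/2) ⇒ n = 2(δ/d)² = 2 × (1.956 / 0.5683)² = 23.70.
Rounding up, n = 24 per group.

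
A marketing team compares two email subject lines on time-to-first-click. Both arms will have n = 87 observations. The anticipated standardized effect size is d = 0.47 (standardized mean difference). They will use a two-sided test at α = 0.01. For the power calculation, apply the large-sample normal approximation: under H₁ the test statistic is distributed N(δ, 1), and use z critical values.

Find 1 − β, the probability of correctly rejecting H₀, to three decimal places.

Noncentrality parameter: δ = d·√(n/2) = 0.47 × √(87/2) = 3.0999
Two-sided α = 0.01 → critical value z_{0.005} = 2.576.
Power = Φ(δ − 2.576) + Φ(−δ − 2.576) = Φ(0.524) + Φ(-5.676) = 0.6999 + 0.0000 = 0.6999.

Power ≈ 0.700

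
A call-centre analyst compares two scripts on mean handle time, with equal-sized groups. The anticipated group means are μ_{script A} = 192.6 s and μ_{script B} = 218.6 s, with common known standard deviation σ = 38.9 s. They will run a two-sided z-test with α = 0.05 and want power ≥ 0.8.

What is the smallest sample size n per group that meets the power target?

n = 36 per group

Standardized effect: d = |μ_{script A} − μ_{script B}| / σ = |192.6 − 218.6| / 38.9 = 0.6684
Set Φ(δ − 1.960) = 0.8; then δ − 1.960 = Φ⁻¹(0.8) = 0.842, giving δ = 2.802.
(For δ > 0 the lower-tail rejection region contributes negligibly to power, so the one-term inversion is standard.)
δ = d·√(n/2) ⇒ n = 2(δ/d)² = 2 × (2.802 / 0.6684)² = 35.14.
Rounding up, n = 36 per group.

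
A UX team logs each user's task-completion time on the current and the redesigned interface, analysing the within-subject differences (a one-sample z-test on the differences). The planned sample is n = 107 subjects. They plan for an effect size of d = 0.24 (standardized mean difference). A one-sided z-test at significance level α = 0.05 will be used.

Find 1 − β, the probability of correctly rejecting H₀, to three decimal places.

Power ≈ 0.799

Noncentrality parameter: δ = d·√n = 0.24 × √107 = 2.4826
One-sided α = 0.05 → critical value z_{0.05} = 1.645.
Power = P(Z > 1.645 − δ) = Φ(0.838) = 0.7989.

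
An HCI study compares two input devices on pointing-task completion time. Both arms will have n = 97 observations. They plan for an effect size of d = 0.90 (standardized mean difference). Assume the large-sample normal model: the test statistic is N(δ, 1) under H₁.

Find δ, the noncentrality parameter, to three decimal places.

δ ≈ 6.268

δ = d·√(n/2) = 0.90 × √(97/2) = 6.2678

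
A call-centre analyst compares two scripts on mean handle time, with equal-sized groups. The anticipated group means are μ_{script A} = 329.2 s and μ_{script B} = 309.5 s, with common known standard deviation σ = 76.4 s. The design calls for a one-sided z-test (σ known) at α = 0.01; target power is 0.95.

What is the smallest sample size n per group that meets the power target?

n = 475 per group

Standardized effect: d = |μ_{script A} − μ_{script B}| / σ = |329.2 − 309.5| / 76.4 = 0.2579
For power 0.95 need Φ(δ − z_{0.01}) = 0.95, so δ = z_{0.01} + z_{0.05} = 2.326 + 1.645 = 3.971.
δ = d·√(n/2) ⇒ n = 2(δ/d)² = 2 × (3.971 / 0.2579)² = 474.38.
Rounding up, n = 475 per group.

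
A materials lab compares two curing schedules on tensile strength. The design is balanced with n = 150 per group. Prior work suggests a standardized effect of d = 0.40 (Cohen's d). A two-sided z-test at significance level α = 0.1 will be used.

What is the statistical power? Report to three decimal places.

Noncentrality parameter: δ = d·√(n/2) = 0.40 × √(150/2) = 3.4641
Two-sided α = 0.1 → critical value z_{0.05} = 1.645.
Power = Φ(δ − 1.645) + Φ(−δ − 1.645) = Φ(1.819) + Φ(-5.109) = 0.9656 + 0.0000 = 0.9656.

Power ≈ 0.966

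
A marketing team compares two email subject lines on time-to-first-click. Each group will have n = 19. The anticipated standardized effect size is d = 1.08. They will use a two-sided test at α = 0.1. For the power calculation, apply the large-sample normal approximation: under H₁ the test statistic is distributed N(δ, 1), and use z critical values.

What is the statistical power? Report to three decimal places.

Noncentrality parameter: δ = d·√(n/2) = 1.08 × √(19/2) = 3.3288
Critical value for a two-sided test at α = 0.1: z_{α/2} = 1.645.
Power = Φ(δ − 1.645) + Φ(−δ − 1.645) = Φ(1.684) + Φ(-4.974) = 0.9539 + 0.0000 = 0.9539.

Power ≈ 0.954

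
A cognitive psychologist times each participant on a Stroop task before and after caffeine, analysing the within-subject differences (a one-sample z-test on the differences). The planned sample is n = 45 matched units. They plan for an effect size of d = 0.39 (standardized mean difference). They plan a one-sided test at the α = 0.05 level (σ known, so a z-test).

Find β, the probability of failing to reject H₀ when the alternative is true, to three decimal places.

Noncentrality parameter: δ = d·√n = 0.39 × √45 = 2.6162
One-sided α = 0.05 → critical value z_{0.05} = 1.645.
Power = P(Z > 1.645 − δ) = Φ(0.971) = 0.8343.
Type II error: β = 1 − power = 1 − 0.8343 = 0.1657.

β ≈ 0.166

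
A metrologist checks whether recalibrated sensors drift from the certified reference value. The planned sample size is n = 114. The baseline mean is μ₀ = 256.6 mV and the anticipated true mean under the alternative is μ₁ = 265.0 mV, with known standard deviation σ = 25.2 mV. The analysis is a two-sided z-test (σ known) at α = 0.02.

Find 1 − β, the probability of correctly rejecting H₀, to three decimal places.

Power ≈ 0.891

Standardized effect: d = |μ₁ − μ₀| / σ = |265.0 − 256.6| / 25.2 = 0.3333
Noncentrality parameter: λ = d·√n = 0.3333 × √114 = 3.5590
Two-sided α = 0.02 → critical value z_{0.01} = 2.326.
Power = Φ(λ − 2.326) + Φ(−λ − 2.326) = Φ(1.233) + Φ(-5.885) = 0.8912 + 0.0000 = 0.8912.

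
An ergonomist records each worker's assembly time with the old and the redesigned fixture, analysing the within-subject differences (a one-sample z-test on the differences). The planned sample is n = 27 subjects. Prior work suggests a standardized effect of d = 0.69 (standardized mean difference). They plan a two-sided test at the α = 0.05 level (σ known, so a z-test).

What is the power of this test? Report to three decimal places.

Power ≈ 0.948

Noncentrality parameter: δ = d·√n = 0.69 × √27 = 3.5853
Critical value for a two-sided test at α = 0.05: z_{α/2} = 1.960.
Power = Φ(δ − 1.960) + Φ(−δ − 1.960) = Φ(1.625) + Φ(-5.545) = 0.9480 + 0.0000 = 0.9480.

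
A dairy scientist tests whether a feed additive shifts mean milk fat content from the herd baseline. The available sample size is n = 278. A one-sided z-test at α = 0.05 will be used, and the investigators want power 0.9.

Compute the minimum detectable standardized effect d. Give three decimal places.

Required noncentrality: δ = z_{0.05} + z_{0.10} = 1.645 + 1.282 = 2.926.
δ = d·√n ⇒ d = δ/√n = 2.926/√278 = 0.1755.

d ≈ 0.176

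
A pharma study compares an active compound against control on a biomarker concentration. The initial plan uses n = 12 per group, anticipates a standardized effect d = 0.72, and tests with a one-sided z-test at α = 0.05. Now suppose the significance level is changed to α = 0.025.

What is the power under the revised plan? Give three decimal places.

δ = d·√(n/2) = 0.72 × √(12/2) = 1.7636 (unchanged). New critical value: z_{0.025} = 1.960.
Revised power = Φ(δ − 1.960) = Φ(-0.196) = 0.4222.

Power ≈ 0.422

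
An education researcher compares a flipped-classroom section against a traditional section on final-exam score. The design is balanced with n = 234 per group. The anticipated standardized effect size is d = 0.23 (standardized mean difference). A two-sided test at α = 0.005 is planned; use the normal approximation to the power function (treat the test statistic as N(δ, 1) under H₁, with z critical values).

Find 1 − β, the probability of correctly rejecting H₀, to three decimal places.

Power ≈ 0.375

Noncentrality parameter: δ = d·√(n/2) = 0.23 × √(234/2) = 2.4878
Critical value for a two-sided test at α = 0.005: z_{α/2} = 2.807.
Power = Φ(δ − 2.807) + Φ(−δ − 2.807) = Φ(-0.319) + Φ(-5.295) = 0.3748 + 0.0000 = 0.3748.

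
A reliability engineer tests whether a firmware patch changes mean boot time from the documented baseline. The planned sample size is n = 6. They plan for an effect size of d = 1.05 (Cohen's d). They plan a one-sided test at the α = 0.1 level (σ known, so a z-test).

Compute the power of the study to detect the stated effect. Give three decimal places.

Power ≈ 0.902

Noncentrality parameter: δ = d·√n = 1.05 × √6 = 2.5720
One-sided α = 0.1 → critical value z_{0.1} = 1.282.
Power = P(Z > 1.282 − δ) = Φ(1.290) = 0.9015.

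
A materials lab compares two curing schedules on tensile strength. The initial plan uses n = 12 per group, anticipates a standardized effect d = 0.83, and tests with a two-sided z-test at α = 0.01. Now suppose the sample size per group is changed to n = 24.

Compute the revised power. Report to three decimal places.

Power ≈ 0.618

With n = 24 per group: δ = d·√(n/2) = 0.83 × √(24/2) = 2.8752. Critical value z_{0.005} = 2.576.
Revised power = Φ(δ − 2.576) + Φ(−δ − 2.576) = Φ(0.299) + Φ(-5.451) = 0.6177 + 0.0000 = 0.6177.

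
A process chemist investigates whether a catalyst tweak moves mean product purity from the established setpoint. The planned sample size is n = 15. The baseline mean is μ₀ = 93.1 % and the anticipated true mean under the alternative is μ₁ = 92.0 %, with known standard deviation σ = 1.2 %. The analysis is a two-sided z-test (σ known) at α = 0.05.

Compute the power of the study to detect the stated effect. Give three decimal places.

Power ≈ 0.944

Standardized effect: d = |μ₁ − μ₀| / σ = |92.0 − 93.1| / 1.2 = 0.9167
Noncentrality parameter: δ = d·√n = 0.9167 × √15 = 3.5502
Two-sided α = 0.05 → critical value z_{0.025} = 1.960.
Power = Φ(δ − 1.960) + Φ(−δ − 1.960) = Φ(1.590) + Φ(-5.510) = 0.9441 + 0.0000 = 0.9441.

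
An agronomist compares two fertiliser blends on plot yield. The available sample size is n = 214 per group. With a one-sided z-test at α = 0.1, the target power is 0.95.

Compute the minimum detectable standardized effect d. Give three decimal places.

d ≈ 0.283

Required noncentrality: δ = z_{0.1} + z_{0.05} = 1.282 + 1.645 = 2.926.
δ = d·√(n/2) ⇒ d = δ/√(n/2) = 2.926/√(214/2) = 0.2829.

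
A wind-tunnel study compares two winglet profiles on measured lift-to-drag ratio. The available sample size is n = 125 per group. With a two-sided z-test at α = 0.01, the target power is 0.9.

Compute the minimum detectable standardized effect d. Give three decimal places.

Need Φ(δ − 2.576) = 0.9, so δ = 2.576 + 1.282 = 3.857.
(The second rejection-region term Φ(−δ − z_{α/2}) is negligible and dropped.)
δ = d·√(n/2) ⇒ d = δ/√(n/2) = 3.857/√(125/2) = 0.4879.

d ≈ 0.488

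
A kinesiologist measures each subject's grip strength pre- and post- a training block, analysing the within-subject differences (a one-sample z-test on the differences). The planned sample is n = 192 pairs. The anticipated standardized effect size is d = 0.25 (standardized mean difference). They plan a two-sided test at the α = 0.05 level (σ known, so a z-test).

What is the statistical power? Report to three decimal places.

Power ≈ 0.934

Noncentrality parameter: δ = d·√n = 0.25 × √192 = 3.4641
Critical value for a two-sided test at α = 0.05: z_{α/2} = 1.960.
Power = Φ(δ − 1.960) + Φ(−δ − 1.960) = Φ(1.504) + Φ(-5.424) = 0.9337 + 0.0000 = 0.9337.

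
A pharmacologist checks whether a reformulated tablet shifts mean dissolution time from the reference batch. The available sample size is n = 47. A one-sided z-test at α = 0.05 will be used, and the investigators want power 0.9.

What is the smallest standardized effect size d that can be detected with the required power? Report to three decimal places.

d ≈ 0.427

Need Φ(δ − 1.645) = 0.9, so δ = 1.645 + 1.282 = 2.926.
δ = d·√n ⇒ d = δ/√n = 2.926/√47 = 0.4269.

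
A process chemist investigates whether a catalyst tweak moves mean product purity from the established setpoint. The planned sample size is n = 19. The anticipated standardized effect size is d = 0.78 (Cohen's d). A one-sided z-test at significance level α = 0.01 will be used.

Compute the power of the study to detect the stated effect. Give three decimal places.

Power ≈ 0.858

Noncentrality parameter: δ = d·√n = 0.78 × √19 = 3.3999
Critical value for a one-sided test at α = 0.01: z_α = 2.326.
Power = Φ(δ − 2.326) = Φ(1.074) = 0.8585.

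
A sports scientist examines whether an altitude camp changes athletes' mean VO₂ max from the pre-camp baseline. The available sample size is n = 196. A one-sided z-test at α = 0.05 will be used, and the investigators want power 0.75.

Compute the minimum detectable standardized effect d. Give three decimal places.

d ≈ 0.166

Required noncentrality: δ = z_{0.05} + z_{0.25} = 1.645 + 0.674 = 2.319.
δ = d·√n ⇒ d = δ/√n = 2.319/√196 = 0.1657.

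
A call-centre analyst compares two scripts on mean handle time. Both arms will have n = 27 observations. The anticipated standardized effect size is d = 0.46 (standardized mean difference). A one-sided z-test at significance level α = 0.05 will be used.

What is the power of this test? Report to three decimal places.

Noncentrality parameter: δ = d·√(n/2) = 0.46 × √(27/2) = 1.6901
One-sided α = 0.05 → critical value z_{0.05} = 1.645.
Power = P(Z > 1.645 − δ) = Φ(0.045) = 0.5181.

Power ≈ 0.518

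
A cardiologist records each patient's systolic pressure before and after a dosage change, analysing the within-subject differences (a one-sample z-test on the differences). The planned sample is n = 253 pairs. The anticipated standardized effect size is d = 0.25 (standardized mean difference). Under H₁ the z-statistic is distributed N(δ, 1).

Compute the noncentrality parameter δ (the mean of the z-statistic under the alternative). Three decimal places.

The noncentrality parameter scales effect size by the design's sample-size factor: δ = d·√n = 0.25 × √253 = 3.9765

δ ≈ 3.976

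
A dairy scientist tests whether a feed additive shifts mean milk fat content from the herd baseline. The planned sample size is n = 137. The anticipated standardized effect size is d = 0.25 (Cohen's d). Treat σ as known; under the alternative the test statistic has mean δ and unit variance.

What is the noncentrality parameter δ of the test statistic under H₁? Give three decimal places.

δ ≈ 2.926

The noncentrality parameter scales effect size by the design's sample-size factor: δ = d·√n = 0.25 × √137 = 2.9262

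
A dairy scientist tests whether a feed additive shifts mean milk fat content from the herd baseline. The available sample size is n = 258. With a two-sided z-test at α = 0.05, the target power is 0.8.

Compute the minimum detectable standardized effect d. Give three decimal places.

d ≈ 0.174

Need Φ(δ − 1.960) = 0.8, so δ = 1.960 + 0.842 = 2.802.
(Lower-tail contribution to power is negligible for δ > 0.)
δ = d·√n ⇒ d = δ/√n = 2.802/√258 = 0.1744.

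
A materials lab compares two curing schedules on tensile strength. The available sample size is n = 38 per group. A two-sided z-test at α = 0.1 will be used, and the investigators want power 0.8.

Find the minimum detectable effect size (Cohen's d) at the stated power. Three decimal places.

d ≈ 0.570

Required noncentrality: δ = z_{0.05} + z_{0.20} = 1.645 + 0.842 = 2.486.
(Lower-tail contribution to power is negligible for δ > 0.)
δ = d·√(n/2) ⇒ d = δ/√(n/2) = 2.486/√(38/2) = 0.5704.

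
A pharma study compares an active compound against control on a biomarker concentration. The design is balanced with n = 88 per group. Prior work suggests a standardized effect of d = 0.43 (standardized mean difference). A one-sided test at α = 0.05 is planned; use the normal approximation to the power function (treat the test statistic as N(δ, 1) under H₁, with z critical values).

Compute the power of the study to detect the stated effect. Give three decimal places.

Noncentrality parameter: δ = d·√(n/2) = 0.43 × √(88/2) = 2.8523
Critical value for a one-sided test at α = 0.05: z_α = 1.645.
Power = P(Z > 1.645 − δ) = Φ(1.207) = 0.8864.

Power ≈ 0.886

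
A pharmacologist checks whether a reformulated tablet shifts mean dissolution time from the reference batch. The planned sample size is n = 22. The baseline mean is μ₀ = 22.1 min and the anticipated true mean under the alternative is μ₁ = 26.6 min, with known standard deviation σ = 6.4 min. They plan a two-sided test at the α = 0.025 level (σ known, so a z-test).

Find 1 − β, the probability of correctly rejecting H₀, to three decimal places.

Power ≈ 0.855

Standardized effect: d = |μ₁ − μ₀| / σ = |26.6 − 22.1| / 6.4 = 0.7031
Noncentrality parameter: δ = d·√n = 0.7031 × √22 = 3.2979
Two-sided α = 0.025 → critical value z_{0.0125} = 2.241.
Power = Φ(δ − 2.241) + Φ(−δ − 2.241) = Φ(1.057) + Φ(-5.539) = 0.8546 + 0.0000 = 0.8546.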